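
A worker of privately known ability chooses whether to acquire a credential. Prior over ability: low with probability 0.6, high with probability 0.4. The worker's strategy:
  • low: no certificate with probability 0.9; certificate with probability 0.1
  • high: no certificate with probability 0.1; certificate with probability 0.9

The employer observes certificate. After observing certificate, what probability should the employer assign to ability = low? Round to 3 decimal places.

0.143

P(certificate) = 0.6·0.1 + 0.4·0.9 = 0.42
P(low | certificate) = (0.6·0.1) / 0.42 = 0.06 / 0.42 = 0.142857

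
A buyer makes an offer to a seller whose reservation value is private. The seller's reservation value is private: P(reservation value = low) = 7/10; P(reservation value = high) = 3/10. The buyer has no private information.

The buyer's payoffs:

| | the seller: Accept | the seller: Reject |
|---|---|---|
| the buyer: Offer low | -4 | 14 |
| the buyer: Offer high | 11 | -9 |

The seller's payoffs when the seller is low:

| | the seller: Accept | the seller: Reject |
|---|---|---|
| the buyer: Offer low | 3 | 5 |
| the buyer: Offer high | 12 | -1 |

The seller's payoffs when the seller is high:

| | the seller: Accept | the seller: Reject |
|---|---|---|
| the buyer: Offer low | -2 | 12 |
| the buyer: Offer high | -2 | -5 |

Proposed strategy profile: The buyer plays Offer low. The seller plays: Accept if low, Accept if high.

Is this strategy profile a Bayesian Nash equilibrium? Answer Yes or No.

A profile is a BNE iff every type of every player is best-responding given beliefs about the other side.
The buyer plays Offer low: E[Offer low] = 7/10·(-4) + 3/10·(-4) = -4; E[Offer high] = 11. Not best-responding. ✗
The seller (reservation value low), facing Offer low: Accept gives 3, Reject gives 5. Proposed Accept is not best — profitable deviation exists. ✗
The seller (reservation value high), facing Offer low: Accept gives -2, Reject gives 12. Proposed Accept is not best — profitable deviation exists. ✗

No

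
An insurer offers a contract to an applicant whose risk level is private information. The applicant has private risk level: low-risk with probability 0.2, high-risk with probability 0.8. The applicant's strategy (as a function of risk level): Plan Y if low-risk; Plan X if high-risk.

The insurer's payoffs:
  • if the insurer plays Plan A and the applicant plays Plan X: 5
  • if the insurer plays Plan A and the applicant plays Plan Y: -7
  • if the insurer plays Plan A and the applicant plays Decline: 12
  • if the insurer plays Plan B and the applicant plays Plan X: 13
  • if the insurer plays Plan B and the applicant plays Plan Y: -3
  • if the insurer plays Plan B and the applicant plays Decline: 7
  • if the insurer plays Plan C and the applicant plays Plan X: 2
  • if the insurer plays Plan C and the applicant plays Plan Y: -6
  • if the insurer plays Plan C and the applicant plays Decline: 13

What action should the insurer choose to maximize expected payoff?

Plan B

E[Plan A] = 0.2·(-7) + 0.8·(5) = 2.6
E[Plan B] = 0.2·(-3) + 0.8·(13) = 9.8
E[Plan C] = 0.2·(-6) + 0.8·(2) = 0.4
Best response: Plan B (9.8 is the largest).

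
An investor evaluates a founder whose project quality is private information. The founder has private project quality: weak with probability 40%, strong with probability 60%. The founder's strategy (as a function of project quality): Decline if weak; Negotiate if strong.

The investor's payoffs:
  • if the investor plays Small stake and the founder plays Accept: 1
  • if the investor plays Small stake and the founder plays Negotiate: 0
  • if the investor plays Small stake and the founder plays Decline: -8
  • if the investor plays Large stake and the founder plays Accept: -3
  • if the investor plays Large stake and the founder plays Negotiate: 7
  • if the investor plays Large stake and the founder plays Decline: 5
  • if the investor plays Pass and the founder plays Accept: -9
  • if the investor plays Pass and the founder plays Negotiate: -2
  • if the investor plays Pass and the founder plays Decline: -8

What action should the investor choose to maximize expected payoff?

E[Small stake] = 0.4·(-8) + 0.6·(0) = -3.2
E[Large stake] = 0.4·(5) + 0.6·(7) = 6.2
E[Pass] = 0.4·(-8) + 0.6·(-2) = -4.4
Best response: Large stake (6.2 is the largest).

Large stake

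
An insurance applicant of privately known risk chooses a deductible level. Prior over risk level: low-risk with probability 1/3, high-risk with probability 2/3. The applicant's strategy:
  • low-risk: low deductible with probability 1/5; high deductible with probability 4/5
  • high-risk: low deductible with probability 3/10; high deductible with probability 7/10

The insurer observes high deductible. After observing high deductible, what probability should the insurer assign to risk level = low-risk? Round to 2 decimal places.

P(high deductible) = (1/3)·(4/5) + (2/3)·(7/10) = 11/15
P(low-risk | high deductible) = ((1/3)·(4/5)) / (11/15) = (4/15) / (11/15) = 4/11

0.36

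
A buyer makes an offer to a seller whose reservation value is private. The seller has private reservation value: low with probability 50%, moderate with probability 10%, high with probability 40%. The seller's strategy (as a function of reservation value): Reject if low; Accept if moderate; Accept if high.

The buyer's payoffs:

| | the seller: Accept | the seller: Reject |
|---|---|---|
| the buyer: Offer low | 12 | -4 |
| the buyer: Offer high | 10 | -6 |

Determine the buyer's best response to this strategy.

Offer low

E[Offer low] = 0.5·(-4) + 0.1·(12) + 0.4·(12) = 4
E[Offer high] = 0.5·(-6) + 0.1·(10) + 0.4·(10) = 2
Best response: Offer low (4 is the largest).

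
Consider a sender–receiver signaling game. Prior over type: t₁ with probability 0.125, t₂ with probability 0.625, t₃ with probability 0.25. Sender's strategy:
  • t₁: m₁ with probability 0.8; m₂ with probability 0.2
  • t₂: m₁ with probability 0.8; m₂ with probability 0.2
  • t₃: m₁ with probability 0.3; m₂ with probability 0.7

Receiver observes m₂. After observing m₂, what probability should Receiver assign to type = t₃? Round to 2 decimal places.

Apply Bayes' rule using the sender's strategy as the likelihood.
P(m₂) = 0.125·0.2 + 0.625·0.2 + 0.25·0.7 = 0.325
P(t₃ | m₂) = (0.25·0.7) / 0.325 = 0.175 / 0.325 = 0.538462

0.54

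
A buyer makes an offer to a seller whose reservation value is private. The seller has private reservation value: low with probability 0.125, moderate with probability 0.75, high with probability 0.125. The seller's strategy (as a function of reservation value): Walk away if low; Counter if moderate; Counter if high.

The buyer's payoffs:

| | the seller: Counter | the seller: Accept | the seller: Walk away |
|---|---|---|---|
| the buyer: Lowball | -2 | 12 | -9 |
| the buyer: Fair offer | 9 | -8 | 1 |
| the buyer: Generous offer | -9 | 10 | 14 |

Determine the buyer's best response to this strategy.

Compute the buyer's expected payoff for each action, taking the expectation over the seller's type.
E[Lowball] = 0.125·(-9) + 0.75·(-2) + 0.125·(-2) = -2.875
E[Fair offer] = 0.125·(1) + 0.75·(9) + 0.125·(9) = 8
E[Generous offer] = 0.125·(14) + 0.75·(-9) + 0.125·(-9) = -6.125
Best response: Fair offer (8 is the largest).

Fair offer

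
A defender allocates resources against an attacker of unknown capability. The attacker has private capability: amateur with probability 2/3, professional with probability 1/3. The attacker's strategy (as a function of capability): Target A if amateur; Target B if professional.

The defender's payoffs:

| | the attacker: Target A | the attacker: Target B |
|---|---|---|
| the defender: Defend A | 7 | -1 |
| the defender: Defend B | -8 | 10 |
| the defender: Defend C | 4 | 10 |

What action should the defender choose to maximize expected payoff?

Defend C

Compute the defender's expected payoff for each action, taking the expectation over the attacker's type.
E[Defend A] = 2/3·(7) + 1/3·(-1) = 13/3
E[Defend B] = 2/3·(-8) + 1/3·(10) = -2
E[Defend C] = 2/3·(4) + 1/3·(10) = 6
Best response: Defend C (6 is the largest).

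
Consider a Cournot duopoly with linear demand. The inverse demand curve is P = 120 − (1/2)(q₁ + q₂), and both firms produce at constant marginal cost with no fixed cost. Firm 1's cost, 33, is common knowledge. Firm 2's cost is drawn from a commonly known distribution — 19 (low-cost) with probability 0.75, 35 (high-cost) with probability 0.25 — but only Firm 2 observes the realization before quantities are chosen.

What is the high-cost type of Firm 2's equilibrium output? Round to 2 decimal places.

59.33

Each type of Firm 2 best-responds to q₁; Firm 1 best-responds to the expected q₂ over Firm 2's types.
Firm 2 with cost c maximizes (120 − (1/2)(q₁+q₂) − c)·q₂, giving q₂(c) = (120 − c − (1/2)q₁).
E[c₂] = 0.75·19 + 0.25·35 = 23
Firm 1's FOC against E[q₂] yields q₁ = (120 − 2·33 + E[c₂])/(3/2) = (120 − 66 + 23)/(3/2) = 51.3333.
q₂(high-cost) = (120 − 35 − (1/2)·51.3333) = 59.3333.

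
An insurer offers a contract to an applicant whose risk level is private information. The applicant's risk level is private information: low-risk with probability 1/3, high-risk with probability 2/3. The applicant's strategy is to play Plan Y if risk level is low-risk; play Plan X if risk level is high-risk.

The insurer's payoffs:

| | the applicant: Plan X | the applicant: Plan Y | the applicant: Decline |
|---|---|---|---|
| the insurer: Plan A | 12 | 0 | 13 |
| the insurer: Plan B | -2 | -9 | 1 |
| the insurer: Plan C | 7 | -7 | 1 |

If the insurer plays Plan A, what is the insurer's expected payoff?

Take the expectation over the applicant's risk level, weighting each type's action by its prior probability.
E[Plan A] = 1/3·0 + 2/3·12 = 0 + 8 = 8

8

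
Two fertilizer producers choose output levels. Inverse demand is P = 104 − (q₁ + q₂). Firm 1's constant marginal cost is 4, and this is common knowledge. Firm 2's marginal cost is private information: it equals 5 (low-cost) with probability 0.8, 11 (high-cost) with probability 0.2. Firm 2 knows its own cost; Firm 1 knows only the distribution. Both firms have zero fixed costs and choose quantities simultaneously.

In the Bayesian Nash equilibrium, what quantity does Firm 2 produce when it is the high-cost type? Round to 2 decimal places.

Type-c best response for Firm 2: q₂(c) = (104 − c)/2 − q₁/2.
Firm 1 maximizes expected profit; its first-order condition is 104 − 2q₁ − E[q₂] − 4 = 0.
Substituting E[q₂] and solving: E[c₂] = 6.2, so q₁ = (104 − 2·4 + 6.2)/3 = 34.0667.
q₂(high-cost) = (104 − 11 − 34.0667)/2 = 29.4667.

29.47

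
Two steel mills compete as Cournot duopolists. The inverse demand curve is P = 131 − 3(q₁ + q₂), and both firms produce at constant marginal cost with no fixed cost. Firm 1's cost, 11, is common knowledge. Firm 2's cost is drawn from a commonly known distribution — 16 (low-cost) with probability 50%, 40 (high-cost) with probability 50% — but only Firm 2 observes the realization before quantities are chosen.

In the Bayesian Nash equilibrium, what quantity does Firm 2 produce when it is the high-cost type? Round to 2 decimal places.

Type-c best response for Firm 2: q₂(c) = (131 − c)/6 − q₁/2.
Firm 1 maximizes expected profit; its first-order condition is 131 − 6q₁ − 3E[q₂] − 11 = 0.
Substituting E[q₂] and solving: E[c₂] = 28, so q₁ = (131 − 2·11 + 28)/9 = 15.2222.
q₂(high-cost) = (131 − 40 − 3·15.2222)/6 = 7.55556.

7.56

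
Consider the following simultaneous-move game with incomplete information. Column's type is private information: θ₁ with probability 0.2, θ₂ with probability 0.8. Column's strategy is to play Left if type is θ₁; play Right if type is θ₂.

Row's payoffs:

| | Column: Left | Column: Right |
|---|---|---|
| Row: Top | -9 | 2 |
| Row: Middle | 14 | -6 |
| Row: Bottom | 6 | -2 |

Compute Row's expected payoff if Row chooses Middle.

-2

E[Middle] = 0.2·14 + 0.8·(-6) = 2.8 + (-4.8) = -2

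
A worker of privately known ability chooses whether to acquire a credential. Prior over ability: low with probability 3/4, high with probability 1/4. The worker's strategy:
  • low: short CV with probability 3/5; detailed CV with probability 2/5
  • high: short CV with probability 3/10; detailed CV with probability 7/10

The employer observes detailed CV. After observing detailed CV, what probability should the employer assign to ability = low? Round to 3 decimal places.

P(detailed CV) = (3/4)·(2/5) + (1/4)·(7/10) = 19/40
P(low | detailed CV) = ((3/4)·(2/5)) / (19/40) = (3/10) / (19/40) = 12/19

0.632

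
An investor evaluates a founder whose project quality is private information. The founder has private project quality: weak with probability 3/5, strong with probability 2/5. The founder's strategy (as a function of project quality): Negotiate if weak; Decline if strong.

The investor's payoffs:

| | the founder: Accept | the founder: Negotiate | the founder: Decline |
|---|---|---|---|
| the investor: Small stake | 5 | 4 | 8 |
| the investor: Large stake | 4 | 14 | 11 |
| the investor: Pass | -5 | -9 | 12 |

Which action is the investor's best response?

E[Small stake] = 3/5·(4) + 2/5·(8) = 28/5
E[Large stake] = 3/5·(14) + 2/5·(11) = 64/5
E[Pass] = 3/5·(-9) + 2/5·(12) = -3/5
Best response: Large stake (64/5 is the largest).

Large stake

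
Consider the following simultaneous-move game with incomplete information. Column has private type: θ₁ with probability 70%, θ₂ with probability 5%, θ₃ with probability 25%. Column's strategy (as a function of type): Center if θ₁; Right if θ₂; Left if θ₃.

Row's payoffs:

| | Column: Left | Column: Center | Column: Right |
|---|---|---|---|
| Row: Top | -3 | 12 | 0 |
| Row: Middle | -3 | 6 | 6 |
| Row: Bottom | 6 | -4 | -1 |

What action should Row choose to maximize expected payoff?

E[Top] = 0.7·(12) + 0.05·(0) + 0.25·(-3) = 7.65
E[Middle] = 0.7·(6) + 0.05·(6) + 0.25·(-3) = 3.75
E[Bottom] = 0.7·(-4) + 0.05·(-1) + 0.25·(6) = -1.35
Best response: Top (7.65 is the largest).

Top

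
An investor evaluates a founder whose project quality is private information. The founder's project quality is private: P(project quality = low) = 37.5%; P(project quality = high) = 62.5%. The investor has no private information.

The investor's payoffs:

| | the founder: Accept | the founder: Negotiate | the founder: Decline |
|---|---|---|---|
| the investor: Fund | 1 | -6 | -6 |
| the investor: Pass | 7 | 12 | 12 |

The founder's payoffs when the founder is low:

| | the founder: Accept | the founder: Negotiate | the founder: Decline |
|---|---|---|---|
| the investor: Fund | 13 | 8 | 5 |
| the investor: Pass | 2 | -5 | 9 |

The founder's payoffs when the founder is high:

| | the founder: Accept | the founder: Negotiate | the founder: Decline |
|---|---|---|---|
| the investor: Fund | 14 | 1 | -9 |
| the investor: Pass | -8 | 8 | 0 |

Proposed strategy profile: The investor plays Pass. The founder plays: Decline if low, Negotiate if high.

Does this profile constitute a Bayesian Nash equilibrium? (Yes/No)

Yes

The investor plays Pass: E[Pass] = 0.375·(12) + 0.625·(12) = 12; E[Fund] = -6. Best-responding. ✓
The founder (project quality low), facing Pass: Accept gives 2, Negotiate gives -5, Decline gives 9. Proposed Decline is best. ✓
The founder (project quality high), facing Pass: Accept gives -8, Negotiate gives 8, Decline gives 0. Proposed Negotiate is best. ✓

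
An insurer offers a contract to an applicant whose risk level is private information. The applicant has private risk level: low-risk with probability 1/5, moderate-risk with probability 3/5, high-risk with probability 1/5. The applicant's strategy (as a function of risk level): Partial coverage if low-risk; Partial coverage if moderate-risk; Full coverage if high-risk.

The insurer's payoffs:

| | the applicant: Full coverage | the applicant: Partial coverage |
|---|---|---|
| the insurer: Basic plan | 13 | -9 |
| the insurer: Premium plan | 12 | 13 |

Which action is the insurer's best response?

Premium plan

E[Basic plan] = 1/5·(-9) + 3/5·(-9) + 1/5·(13) = -23/5
E[Premium plan] = 1/5·(13) + 3/5·(13) + 1/5·(12) = 64/5
Best response: Premium plan (64/5 is the largest).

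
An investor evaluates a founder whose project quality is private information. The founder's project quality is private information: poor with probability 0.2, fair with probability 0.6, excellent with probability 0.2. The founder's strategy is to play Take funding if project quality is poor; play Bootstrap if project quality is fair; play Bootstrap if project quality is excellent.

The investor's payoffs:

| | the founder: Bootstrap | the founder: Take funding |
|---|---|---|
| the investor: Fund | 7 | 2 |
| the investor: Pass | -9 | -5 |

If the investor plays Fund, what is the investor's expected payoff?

6

E[Fund] = 0.2·2 + 0.6·7 + 0.2·7 = 0.4 + 4.2 + 1.4 = 6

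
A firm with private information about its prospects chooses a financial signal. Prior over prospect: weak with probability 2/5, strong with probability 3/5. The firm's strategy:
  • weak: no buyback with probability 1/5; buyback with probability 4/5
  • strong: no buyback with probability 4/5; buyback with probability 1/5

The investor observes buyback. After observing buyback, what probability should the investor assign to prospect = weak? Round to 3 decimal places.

0.727

P(buyback) = (2/5)·(4/5) + (3/5)·(1/5) = 11/25
P(weak | buyback) = ((2/5)·(4/5)) / (11/25) = (8/25) / (11/25) = 8/11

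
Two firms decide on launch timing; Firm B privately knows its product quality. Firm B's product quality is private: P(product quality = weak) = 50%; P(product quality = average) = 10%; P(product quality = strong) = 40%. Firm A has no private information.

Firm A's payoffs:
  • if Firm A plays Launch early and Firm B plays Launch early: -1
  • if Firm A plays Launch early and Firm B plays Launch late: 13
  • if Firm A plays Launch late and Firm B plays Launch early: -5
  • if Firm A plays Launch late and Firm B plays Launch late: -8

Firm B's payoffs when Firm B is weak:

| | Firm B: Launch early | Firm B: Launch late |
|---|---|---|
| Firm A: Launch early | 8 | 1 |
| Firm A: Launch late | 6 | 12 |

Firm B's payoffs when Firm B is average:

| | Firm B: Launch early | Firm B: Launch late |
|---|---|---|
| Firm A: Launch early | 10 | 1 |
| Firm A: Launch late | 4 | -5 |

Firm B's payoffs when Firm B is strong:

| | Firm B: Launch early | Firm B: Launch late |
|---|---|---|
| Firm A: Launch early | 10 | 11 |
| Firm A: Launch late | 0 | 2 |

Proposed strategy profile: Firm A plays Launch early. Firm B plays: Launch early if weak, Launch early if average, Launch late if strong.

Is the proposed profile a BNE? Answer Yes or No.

Yes

A profile is a BNE iff every type of every player is best-responding given beliefs about the other side.
Firm A plays Launch early: E[Launch early] = 0.5·(-1) + 0.1·(-1) + 0.4·(13) = 4.6; E[Launch late] = -6.2. Best-responding. ✓
Firm B (product quality weak), facing Launch early: Launch early gives 8, Launch late gives 1. Proposed Launch early is best. ✓
Firm B (product quality average), facing Launch early: Launch early gives 10, Launch late gives 1. Proposed Launch early is best. ✓
Firm B (product quality strong), facing Launch early: Launch early gives 10, Launch late gives 11. Proposed Launch late is best. ✓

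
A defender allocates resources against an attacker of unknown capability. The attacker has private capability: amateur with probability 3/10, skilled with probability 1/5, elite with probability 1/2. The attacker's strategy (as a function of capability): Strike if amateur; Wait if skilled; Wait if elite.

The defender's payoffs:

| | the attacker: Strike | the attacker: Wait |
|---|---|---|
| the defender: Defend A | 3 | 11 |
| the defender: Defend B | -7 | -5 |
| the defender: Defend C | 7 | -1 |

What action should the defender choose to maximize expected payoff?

Defend A

E[Defend A] = 3/10·(3) + 1/5·(11) + 1/2·(11) = 43/5
E[Defend B] = 3/10·(-7) + 1/5·(-5) + 1/2·(-5) = -28/5
E[Defend C] = 3/10·(7) + 1/5·(-1) + 1/2·(-1) = 7/5
Best response: Defend A (43/5 is the largest).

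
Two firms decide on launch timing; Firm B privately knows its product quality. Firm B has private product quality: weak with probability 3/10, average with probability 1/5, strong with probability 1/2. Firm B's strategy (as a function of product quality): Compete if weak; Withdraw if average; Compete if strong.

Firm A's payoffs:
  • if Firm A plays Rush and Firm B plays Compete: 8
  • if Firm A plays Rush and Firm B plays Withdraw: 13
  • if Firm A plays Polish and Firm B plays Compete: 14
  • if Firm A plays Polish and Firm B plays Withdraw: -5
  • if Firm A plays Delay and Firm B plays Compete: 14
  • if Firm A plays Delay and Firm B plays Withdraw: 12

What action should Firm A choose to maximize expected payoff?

Delay

Compute Firm A's expected payoff for each action, taking the expectation over Firm B's type.
E[Rush] = 3/10·(8) + 1/5·(13) + 1/2·(8) = 9
E[Polish] = 3/10·(14) + 1/5·(-5) + 1/2·(14) = 51/5
E[Delay] = 3/10·(14) + 1/5·(12) + 1/2·(14) = 68/5
Best response: Delay (68/5 is the largest).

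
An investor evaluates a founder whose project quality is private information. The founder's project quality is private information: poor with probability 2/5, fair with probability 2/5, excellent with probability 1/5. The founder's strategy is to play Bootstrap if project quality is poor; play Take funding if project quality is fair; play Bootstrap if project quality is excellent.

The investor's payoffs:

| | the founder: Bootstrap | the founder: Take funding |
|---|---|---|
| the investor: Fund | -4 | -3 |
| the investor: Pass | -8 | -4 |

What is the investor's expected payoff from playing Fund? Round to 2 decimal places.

-3.60

Take the expectation over the founder's project quality, weighting each type's action by its prior probability.
E[Fund] = 2/5·(-4) + 2/5·(-3) + 1/5·(-4) = (-8/5) + (-6/5) + (-4/5) = -18/5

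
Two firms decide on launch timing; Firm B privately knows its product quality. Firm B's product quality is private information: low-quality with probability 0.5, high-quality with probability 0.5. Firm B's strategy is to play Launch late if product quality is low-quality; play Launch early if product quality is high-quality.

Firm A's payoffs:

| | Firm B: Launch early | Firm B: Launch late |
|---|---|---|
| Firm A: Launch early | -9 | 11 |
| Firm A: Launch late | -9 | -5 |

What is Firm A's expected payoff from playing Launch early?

1

E[Launch early] = 0.5·11 + 0.5·(-9) = 5.5 + (-4.5) = 1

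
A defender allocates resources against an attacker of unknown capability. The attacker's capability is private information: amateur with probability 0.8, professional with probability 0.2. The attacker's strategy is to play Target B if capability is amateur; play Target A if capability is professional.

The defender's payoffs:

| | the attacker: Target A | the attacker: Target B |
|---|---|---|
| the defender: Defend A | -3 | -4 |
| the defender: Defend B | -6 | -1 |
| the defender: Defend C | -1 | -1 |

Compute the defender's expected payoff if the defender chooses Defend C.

E[Defend C] = 0.8·(-1) + 0.2·(-1) = (-0.8) + (-0.2) = -1

-1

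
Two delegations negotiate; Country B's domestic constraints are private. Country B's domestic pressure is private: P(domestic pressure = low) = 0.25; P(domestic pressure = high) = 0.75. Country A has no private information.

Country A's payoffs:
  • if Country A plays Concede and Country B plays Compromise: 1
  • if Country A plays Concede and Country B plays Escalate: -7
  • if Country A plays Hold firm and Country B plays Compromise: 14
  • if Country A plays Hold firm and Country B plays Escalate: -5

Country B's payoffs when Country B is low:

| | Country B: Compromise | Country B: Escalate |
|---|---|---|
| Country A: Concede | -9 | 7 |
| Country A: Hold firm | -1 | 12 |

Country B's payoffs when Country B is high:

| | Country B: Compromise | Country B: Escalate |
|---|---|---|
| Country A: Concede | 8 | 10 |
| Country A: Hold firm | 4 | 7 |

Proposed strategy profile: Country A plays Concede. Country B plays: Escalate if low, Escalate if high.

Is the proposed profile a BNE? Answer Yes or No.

No

Country A plays Concede: E[Concede] = 0.25·(-7) + 0.75·(-7) = -7; E[Hold firm] = -5. Not best-responding. ✗
Country B (domestic pressure low), facing Concede: Compromise gives -9, Escalate gives 7. Proposed Escalate is best. ✓
Country B (domestic pressure high), facing Concede: Compromise gives 8, Escalate gives 10. Proposed Escalate is best. ✓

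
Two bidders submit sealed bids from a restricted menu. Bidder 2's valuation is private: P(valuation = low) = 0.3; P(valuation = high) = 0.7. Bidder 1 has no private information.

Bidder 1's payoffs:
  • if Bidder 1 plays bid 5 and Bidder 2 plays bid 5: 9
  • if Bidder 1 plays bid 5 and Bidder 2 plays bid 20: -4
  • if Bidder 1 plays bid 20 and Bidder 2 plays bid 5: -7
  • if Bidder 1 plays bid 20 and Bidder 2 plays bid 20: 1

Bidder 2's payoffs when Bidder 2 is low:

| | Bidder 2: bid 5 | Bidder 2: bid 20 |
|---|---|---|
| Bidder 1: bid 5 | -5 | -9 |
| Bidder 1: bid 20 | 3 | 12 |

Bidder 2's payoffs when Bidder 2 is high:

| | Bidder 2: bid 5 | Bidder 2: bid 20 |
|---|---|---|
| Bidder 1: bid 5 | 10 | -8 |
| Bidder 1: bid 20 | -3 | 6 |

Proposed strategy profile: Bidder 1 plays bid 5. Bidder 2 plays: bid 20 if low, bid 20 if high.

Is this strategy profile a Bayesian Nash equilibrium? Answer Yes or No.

Bidder 1 plays bid 5: E[bid 5] = 0.3·(-4) + 0.7·(-4) = -4; E[bid 20] = 1. Not best-responding. ✗
Bidder 2 (valuation low), facing bid 5: bid 5 gives -5, bid 20 gives -9. Proposed bid 20 is not best — profitable deviation exists. ✗
Bidder 2 (valuation high), facing bid 5: bid 5 gives 10, bid 20 gives -8. Proposed bid 20 is not best — profitable deviation exists. ✗

No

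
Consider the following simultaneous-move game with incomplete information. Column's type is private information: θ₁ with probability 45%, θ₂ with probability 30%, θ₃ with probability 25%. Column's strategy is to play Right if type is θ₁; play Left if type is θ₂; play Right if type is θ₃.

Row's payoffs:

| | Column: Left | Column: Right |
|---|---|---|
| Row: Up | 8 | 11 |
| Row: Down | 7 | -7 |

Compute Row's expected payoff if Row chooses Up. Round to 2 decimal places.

E[Up] = 0.45·11 + 0.3·8 + 0.25·11 = 4.95 + 2.4 + 2.75 = 10.1

10.10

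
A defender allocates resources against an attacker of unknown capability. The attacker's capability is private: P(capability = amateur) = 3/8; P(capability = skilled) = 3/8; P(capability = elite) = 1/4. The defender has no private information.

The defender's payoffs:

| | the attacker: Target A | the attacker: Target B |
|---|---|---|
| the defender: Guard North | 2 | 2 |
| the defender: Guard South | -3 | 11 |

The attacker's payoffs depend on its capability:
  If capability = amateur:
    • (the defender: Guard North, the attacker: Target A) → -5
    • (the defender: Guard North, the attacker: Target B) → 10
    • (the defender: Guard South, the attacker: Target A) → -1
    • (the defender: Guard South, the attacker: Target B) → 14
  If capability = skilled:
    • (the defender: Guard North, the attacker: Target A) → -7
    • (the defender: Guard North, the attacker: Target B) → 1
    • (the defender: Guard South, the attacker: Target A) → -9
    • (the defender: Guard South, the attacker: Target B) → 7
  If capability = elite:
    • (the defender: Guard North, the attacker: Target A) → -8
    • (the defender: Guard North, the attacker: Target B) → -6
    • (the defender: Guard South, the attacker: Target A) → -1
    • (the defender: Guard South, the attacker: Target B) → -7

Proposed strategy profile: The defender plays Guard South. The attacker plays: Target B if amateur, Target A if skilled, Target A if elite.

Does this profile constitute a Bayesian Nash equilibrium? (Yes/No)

No

The defender plays Guard South: E[Guard South] = 3/8·(11) + 3/8·(-3) + 1/4·(-3) = 9/4; E[Guard North] = 2. Best-responding. ✓
The attacker (capability amateur), facing Guard South: Target A gives -1, Target B gives 14. Proposed Target B is best. ✓
The attacker (capability skilled), facing Guard South: Target A gives -9, Target B gives 7. Proposed Target A is not best — profitable deviation exists. ✗
The attacker (capability elite), facing Guard South: Target A gives -1, Target B gives -7. Proposed Target A is best. ✓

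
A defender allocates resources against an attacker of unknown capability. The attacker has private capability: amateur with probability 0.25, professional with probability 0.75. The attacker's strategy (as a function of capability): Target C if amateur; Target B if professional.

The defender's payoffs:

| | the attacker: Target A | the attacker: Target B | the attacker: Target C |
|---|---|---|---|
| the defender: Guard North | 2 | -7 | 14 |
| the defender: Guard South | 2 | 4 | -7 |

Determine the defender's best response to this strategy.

Guard South

E[Guard North] = 0.25·(14) + 0.75·(-7) = -1.75
E[Guard South] = 0.25·(-7) + 0.75·(4) = 1.25
Best response: Guard South (1.25 is the largest).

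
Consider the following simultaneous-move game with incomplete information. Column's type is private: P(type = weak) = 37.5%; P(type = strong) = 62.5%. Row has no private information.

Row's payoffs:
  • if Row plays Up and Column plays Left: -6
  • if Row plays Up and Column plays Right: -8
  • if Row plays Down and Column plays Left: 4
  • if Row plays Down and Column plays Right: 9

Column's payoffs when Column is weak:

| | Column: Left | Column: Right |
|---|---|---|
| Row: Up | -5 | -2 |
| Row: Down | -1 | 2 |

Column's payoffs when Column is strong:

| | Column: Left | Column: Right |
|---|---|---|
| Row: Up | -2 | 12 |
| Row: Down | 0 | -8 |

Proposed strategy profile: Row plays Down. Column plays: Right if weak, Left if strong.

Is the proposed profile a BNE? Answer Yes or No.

Yes

Row plays Down: E[Down] = 0.375·(9) + 0.625·(4) = 5.875; E[Up] = -6.75. Best-responding. ✓
Column (type weak), facing Down: Left gives -1, Right gives 2. Proposed Right is best. ✓
Column (type strong), facing Down: Left gives 0, Right gives -8. Proposed Left is best. ✓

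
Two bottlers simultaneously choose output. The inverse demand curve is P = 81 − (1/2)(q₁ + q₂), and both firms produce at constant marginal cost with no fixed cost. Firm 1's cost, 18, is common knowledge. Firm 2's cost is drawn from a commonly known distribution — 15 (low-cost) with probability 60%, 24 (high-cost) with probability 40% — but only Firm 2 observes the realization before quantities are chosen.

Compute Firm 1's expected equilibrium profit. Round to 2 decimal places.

898.88

Firm 2 with cost c maximizes (81 − (1/2)(q₁+q₂) − c)·q₂, giving q₂(c) = (81 − c − (1/2)q₁).
E[c₂] = 0.6·15 + 0.4·24 = 18.6
Firm 1's FOC against E[q₂] yields q₁ = (81 − 2·18 + E[c₂])/(3/2) = (81 − 36 + 18.6)/(3/2) = 42.4.
E[P] = 81 − (1/2)·(q₁ + E[q₂]) = 39.2; Firm 1's expected profit = (E[P] − 18)·q₁ = (39.2 − 18)·42.4 = 898.88.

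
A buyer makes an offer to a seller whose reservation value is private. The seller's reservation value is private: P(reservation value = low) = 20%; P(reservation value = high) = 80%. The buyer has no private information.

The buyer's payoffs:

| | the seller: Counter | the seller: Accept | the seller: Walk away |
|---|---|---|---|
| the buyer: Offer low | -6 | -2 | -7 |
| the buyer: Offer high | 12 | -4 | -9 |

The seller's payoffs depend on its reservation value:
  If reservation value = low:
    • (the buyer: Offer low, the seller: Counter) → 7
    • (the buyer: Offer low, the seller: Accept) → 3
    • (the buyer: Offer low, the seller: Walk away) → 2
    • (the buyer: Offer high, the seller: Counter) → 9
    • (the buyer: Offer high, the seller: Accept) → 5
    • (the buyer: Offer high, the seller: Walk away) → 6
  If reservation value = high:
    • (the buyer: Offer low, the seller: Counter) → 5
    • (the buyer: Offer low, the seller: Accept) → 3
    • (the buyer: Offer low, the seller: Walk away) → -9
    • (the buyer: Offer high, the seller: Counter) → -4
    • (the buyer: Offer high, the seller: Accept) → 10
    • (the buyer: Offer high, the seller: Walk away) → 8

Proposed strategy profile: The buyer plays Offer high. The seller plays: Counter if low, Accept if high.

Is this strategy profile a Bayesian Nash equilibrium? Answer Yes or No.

Yes

A profile is a BNE iff every type of every player is best-responding given beliefs about the other side.
The buyer plays Offer high: E[Offer high] = 0.2·(12) + 0.8·(-4) = -0.8; E[Offer low] = -2.8. Best-responding. ✓
The seller (reservation value low), facing Offer high: Counter gives 9, Accept gives 5, Walk away gives 6. Proposed Counter is best. ✓
The seller (reservation value high), facing Offer high: Counter gives -4, Accept gives 10, Walk away gives 8. Proposed Accept is best. ✓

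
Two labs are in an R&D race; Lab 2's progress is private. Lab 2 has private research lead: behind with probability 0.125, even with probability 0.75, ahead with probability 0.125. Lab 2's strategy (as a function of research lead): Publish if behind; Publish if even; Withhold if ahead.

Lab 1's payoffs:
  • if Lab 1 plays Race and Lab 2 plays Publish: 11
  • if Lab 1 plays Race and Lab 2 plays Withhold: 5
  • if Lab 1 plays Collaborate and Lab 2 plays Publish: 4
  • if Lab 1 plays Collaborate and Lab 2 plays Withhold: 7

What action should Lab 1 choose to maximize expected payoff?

Compute Lab 1's expected payoff for each action, taking the expectation over Lab 2's type.
E[Race] = 0.125·(11) + 0.75·(11) + 0.125·(5) = 10.25
E[Collaborate] = 0.125·(4) + 0.75·(4) + 0.125·(7) = 4.375
Best response: Race (10.25 is the largest).

Race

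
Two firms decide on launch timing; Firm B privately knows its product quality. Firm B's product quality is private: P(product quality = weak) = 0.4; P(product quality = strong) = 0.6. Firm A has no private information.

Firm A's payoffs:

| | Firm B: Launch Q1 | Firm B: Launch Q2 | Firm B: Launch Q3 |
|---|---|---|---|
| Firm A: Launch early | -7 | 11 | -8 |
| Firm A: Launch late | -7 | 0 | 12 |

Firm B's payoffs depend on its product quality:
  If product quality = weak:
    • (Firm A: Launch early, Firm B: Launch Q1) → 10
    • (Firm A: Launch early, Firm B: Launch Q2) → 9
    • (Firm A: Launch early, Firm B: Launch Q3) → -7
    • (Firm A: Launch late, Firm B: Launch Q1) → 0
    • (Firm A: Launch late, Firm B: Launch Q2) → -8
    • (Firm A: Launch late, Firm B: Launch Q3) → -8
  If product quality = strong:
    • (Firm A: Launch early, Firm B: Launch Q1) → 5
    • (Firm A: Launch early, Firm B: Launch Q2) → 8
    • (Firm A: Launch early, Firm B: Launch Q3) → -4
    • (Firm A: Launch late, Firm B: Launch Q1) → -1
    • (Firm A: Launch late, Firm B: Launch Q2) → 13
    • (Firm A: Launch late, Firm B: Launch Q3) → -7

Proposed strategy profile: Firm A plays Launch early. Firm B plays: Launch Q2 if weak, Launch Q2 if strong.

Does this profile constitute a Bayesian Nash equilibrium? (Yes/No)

Firm A plays Launch early: E[Launch early] = 0.4·(11) + 0.6·(11) = 11; E[Launch late] = 0. Best-responding. ✓
Firm B (product quality weak), facing Launch early: Launch Q1 gives 10, Launch Q2 gives 9, Launch Q3 gives -7. Proposed Launch Q2 is not best — profitable deviation exists. ✗
Firm B (product quality strong), facing Launch early: Launch Q1 gives 5, Launch Q2 gives 8, Launch Q3 gives -4. Proposed Launch Q2 is best. ✓

No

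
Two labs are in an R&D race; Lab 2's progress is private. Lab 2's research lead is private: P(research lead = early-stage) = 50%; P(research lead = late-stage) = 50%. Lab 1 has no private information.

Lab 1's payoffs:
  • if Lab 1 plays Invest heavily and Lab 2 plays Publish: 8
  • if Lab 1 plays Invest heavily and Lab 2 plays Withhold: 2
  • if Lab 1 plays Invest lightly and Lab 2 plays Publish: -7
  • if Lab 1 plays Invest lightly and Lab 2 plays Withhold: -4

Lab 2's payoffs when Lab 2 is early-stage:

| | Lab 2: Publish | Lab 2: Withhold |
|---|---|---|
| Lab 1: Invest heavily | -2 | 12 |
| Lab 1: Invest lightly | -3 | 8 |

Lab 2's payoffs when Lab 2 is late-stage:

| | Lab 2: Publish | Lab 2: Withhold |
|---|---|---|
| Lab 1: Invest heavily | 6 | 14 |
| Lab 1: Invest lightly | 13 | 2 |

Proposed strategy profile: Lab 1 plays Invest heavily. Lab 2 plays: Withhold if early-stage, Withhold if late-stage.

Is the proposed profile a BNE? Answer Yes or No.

Yes

A profile is a BNE iff every type of every player is best-responding given beliefs about the other side.
Lab 1 plays Invest heavily: E[Invest heavily] = 0.5·(2) + 0.5·(2) = 2; E[Invest lightly] = -4. Best-responding. ✓
Lab 2 (research lead early-stage), facing Invest heavily: Publish gives -2, Withhold gives 12. Proposed Withhold is best. ✓
Lab 2 (research lead late-stage), facing Invest heavily: Publish gives 6, Withhold gives 14. Proposed Withhold is best. ✓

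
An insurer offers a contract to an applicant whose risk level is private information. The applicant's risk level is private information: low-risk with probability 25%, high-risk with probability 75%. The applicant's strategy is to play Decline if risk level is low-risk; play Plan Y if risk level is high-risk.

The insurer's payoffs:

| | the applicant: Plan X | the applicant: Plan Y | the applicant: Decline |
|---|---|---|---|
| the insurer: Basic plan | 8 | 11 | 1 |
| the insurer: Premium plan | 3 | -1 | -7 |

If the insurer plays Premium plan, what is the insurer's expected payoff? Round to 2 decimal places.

-2.50

E[Premium plan] = 0.25·(-7) + 0.75·(-1) = (-1.75) + (-0.75) = -2.5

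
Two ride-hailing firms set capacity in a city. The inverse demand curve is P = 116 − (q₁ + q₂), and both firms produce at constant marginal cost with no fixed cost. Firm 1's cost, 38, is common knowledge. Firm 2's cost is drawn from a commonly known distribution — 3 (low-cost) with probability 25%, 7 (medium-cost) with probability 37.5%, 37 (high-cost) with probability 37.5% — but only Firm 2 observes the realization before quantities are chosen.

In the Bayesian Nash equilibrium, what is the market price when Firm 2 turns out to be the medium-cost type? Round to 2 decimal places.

Firm 2 with cost c maximizes (116 − (q₁+q₂) − c)·q₂, giving q₂(c) = (116 − c − q₁)/2.
E[c₂] = 0.25·3 + 0.375·7 + 0.375·37 = 17.25
Firm 1's FOC against E[q₂] yields q₁ = (116 − 2·38 + E[c₂])/3 = (116 − 76 + 17.25)/3 = 19.0833.
q₂(medium-cost) = 44.9583, so P = 116 − (19.0833 + 44.9583) = 51.9583.

51.96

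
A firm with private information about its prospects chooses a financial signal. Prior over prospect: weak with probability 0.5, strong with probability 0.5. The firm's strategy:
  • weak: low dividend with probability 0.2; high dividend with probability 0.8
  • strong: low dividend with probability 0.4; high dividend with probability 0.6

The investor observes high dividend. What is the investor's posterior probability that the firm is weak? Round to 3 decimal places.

P(high dividend) = 0.5·0.8 + 0.5·0.6 = 0.7
P(weak | high dividend) = (0.5·0.8) / 0.7 = 0.4 / 0.7 = 0.571429

0.571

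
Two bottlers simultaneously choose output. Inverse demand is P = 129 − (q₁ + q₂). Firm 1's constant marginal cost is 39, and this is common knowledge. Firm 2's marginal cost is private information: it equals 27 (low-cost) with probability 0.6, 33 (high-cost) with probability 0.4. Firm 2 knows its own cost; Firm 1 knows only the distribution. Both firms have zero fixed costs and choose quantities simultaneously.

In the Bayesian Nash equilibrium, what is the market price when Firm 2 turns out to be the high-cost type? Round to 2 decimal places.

67.60

Type-c best response for Firm 2: q₂(c) = (129 − c)/2 − q₁/2.
Firm 1 maximizes expected profit; its first-order condition is 129 − 2q₁ − E[q₂] − 39 = 0.
Substituting E[q₂] and solving: E[c₂] = 29.4, so q₁ = (129 − 2·39 + 29.4)/3 = 26.8.
q₂(high-cost) = 34.6, so P = 129 − (26.8 + 34.6) = 67.6.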